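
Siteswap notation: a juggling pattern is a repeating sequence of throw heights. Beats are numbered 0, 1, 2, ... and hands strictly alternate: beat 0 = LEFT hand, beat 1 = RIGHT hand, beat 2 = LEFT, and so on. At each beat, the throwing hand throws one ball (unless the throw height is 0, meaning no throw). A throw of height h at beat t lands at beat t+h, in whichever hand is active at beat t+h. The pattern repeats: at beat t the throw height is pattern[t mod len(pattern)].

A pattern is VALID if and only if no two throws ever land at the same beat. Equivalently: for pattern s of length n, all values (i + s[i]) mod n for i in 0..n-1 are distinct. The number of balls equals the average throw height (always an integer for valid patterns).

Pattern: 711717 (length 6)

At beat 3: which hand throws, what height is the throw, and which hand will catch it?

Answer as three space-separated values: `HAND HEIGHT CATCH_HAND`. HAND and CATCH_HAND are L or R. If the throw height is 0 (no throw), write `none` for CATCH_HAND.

Answer: R 7 L

Derivation:
Beat 3: 3 mod 2 = 1, so hand = R
Throw height = pattern[3 mod 6] = pattern[3] = 7
Lands at beat 3+7=10, 10 mod 2 = 0, so catch hand = L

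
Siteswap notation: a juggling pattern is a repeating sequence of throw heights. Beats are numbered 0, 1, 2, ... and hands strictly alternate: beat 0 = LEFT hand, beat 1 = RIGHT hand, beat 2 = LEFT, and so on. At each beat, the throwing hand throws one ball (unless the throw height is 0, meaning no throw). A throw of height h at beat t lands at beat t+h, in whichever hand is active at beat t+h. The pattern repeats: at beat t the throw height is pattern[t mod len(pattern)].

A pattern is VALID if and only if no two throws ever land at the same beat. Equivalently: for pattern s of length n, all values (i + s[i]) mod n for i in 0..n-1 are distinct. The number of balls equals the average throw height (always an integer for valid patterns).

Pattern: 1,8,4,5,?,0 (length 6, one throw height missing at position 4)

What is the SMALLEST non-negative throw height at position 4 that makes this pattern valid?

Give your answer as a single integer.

Answer: 0

Derivation:
i=0: (0 + 1) mod 6 = 1
i=1: (1 + 8) mod 6 = 3
i=2: (2 + 4) mod 6 = 0
i=3: (3 + 5) mod 6 = 2
i=4: s[i]=? (unknown)
i=5: (5 + 0) mod 6 = 5
Known residues: [0, 1, 2, 3, 5]; need a permutation of 0..5, so missing residue r = 4
Need (4 + s) mod 6 = 4; smallest s = (4 - 4) mod 6 = 0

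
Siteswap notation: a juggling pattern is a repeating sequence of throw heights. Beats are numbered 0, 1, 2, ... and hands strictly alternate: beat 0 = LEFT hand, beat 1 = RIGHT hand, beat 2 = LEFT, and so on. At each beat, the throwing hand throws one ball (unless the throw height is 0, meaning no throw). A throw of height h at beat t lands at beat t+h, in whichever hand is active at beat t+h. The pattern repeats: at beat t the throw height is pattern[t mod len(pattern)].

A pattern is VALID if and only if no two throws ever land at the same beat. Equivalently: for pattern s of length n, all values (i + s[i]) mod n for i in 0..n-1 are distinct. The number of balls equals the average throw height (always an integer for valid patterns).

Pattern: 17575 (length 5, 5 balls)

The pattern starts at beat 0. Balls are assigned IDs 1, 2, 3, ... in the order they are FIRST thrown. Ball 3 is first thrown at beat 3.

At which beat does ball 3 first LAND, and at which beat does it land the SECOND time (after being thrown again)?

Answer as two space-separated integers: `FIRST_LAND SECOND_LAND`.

Beat 0 (L): throw ball1 h=1 -> lands@1:R; in-air after throw: [b1@1:R]
Beat 1 (R): throw ball1 h=7 -> lands@8:L; in-air after throw: [b1@8:L]
Beat 2 (L): throw ball2 h=5 -> lands@7:R; in-air after throw: [b2@7:R b1@8:L]
Beat 3 (R): throw ball3 h=7 -> lands@10:L; in-air after throw: [b2@7:R b1@8:L b3@10:L]
Beat 4 (L): throw ball4 h=5 -> lands@9:R; in-air after throw: [b2@7:R b1@8:L b4@9:R b3@10:L]
Beat 5 (R): throw ball5 h=1 -> lands@6:L; in-air after throw: [b5@6:L b2@7:R b1@8:L b4@9:R b3@10:L]
Beat 6 (L): throw ball5 h=7 -> lands@13:R; in-air after throw: [b2@7:R b1@8:L b4@9:R b3@10:L b5@13:R]
Beat 7 (R): throw ball2 h=5 -> lands@12:L; in-air after throw: [b1@8:L b4@9:R b3@10:L b2@12:L b5@13:R]
Beat 8 (L): throw ball1 h=7 -> lands@15:R; in-air after throw: [b4@9:R b3@10:L b2@12:L b5@13:R b1@15:R]
Beat 9 (R): throw ball4 h=5 -> lands@14:L; in-air after throw: [b3@10:L b2@12:L b5@13:R b4@14:L b1@15:R]
Beat 10 (L): throw ball3 h=1 -> lands@11:R; in-air after throw: [b3@11:R b2@12:L b5@13:R b4@14:L b1@15:R]
Beat 11 (R): throw ball3 h=7 -> lands@18:L; in-air after throw: [b2@12:L b5@13:R b4@14:L b1@15:R b3@18:L]
Ball 3: thrown@3 h=7 -> first land @10; rethrown@10 h=1 -> second land @11

Answer: 10 11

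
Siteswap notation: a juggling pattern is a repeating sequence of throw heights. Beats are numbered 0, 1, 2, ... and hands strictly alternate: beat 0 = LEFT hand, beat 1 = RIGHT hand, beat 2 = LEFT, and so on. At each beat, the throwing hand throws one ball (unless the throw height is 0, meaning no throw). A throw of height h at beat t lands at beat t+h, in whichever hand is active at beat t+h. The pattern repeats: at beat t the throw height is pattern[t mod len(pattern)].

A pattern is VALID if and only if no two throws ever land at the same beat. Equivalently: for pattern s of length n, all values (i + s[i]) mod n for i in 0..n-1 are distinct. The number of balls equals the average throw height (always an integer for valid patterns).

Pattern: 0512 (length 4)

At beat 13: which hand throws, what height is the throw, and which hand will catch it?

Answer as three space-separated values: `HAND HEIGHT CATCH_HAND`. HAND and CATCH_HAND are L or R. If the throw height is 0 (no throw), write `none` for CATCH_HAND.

Answer: R 5 L

Derivation:
Beat 13: 13 mod 2 = 1, so hand = R
Throw height = pattern[13 mod 4] = pattern[1] = 5
Lands at beat 13+5=18, 18 mod 2 = 0, so catch hand = L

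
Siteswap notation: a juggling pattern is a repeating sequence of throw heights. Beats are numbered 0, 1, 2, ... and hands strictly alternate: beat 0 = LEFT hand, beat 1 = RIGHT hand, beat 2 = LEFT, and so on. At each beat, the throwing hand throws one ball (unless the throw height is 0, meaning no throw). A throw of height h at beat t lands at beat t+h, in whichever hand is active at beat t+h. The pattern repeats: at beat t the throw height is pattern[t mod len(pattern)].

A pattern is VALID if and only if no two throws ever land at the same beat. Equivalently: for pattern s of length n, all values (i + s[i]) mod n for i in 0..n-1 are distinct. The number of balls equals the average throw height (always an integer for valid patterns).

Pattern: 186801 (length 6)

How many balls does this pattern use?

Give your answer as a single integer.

Pattern = [1, 8, 6, 8, 0, 1], length n = 6
  position 0: throw height = 1, running sum = 1
  position 1: throw height = 8, running sum = 9
  position 2: throw height = 6, running sum = 15
  position 3: throw height = 8, running sum = 23
  position 4: throw height = 0, running sum = 23
  position 5: throw height = 1, running sum = 24
Total sum = 24; balls = sum / n = 24 / 6 = 4

Answer: 4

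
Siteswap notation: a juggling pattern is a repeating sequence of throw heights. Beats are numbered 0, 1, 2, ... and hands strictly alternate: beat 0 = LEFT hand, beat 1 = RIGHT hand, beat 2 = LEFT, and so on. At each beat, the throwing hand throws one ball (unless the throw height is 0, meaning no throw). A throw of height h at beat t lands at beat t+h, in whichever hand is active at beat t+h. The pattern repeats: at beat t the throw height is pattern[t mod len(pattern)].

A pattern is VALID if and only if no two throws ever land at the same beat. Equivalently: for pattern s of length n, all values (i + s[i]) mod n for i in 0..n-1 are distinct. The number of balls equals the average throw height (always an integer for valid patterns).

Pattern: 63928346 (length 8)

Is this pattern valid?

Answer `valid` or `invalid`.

i=0: (i + s[i]) mod n = (0 + 6) mod 8 = 6
i=1: (i + s[i]) mod n = (1 + 3) mod 8 = 4
i=2: (i + s[i]) mod n = (2 + 9) mod 8 = 3
i=3: (i + s[i]) mod n = (3 + 2) mod 8 = 5
i=4: (i + s[i]) mod n = (4 + 8) mod 8 = 4
i=5: (i + s[i]) mod n = (5 + 3) mod 8 = 0
i=6: (i + s[i]) mod n = (6 + 4) mod 8 = 2
i=7: (i + s[i]) mod n = (7 + 6) mod 8 = 5
Residues: [6, 4, 3, 5, 4, 0, 2, 5], distinct: False

Answer: invalid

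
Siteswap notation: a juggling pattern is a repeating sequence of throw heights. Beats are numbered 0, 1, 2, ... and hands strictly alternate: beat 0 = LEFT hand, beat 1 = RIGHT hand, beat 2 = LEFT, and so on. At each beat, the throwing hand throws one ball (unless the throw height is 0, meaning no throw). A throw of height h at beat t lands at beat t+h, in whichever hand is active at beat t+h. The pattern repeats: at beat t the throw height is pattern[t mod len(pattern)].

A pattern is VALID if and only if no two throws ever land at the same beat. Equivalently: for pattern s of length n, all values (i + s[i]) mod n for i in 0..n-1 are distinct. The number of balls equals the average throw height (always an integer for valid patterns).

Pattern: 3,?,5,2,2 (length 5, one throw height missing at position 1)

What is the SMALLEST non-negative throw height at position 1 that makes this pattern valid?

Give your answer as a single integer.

Answer: 3

Derivation:
i=0: (0 + 3) mod 5 = 3
i=1: s[i]=? (unknown)
i=2: (2 + 5) mod 5 = 2
i=3: (3 + 2) mod 5 = 0
i=4: (4 + 2) mod 5 = 1
Known residues: [0, 1, 2, 3]; need a permutation of 0..4, so missing residue r = 4
Need (1 + s) mod 5 = 4; smallest s = (4 - 1) mod 5 = 3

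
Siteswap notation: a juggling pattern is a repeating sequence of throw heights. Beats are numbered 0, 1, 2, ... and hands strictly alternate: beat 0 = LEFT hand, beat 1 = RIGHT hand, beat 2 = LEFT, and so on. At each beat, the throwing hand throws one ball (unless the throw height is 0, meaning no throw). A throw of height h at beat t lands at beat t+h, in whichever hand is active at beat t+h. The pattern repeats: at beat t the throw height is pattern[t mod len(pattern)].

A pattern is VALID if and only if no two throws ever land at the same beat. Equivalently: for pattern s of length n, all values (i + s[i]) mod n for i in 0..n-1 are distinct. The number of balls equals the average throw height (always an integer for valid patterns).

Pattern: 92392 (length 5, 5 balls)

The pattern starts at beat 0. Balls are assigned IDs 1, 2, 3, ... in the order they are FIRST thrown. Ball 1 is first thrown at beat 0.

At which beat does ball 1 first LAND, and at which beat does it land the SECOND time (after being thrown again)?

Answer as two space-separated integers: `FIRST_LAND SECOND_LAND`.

Answer: 9 11

Derivation:
Beat 0 (L): throw ball1 h=9 -> lands@9:R; in-air after throw: [b1@9:R]
Beat 1 (R): throw ball2 h=2 -> lands@3:R; in-air after throw: [b2@3:R b1@9:R]
Beat 2 (L): throw ball3 h=3 -> lands@5:R; in-air after throw: [b2@3:R b3@5:R b1@9:R]
Beat 3 (R): throw ball2 h=9 -> lands@12:L; in-air after throw: [b3@5:R b1@9:R b2@12:L]
Beat 4 (L): throw ball4 h=2 -> lands@6:L; in-air after throw: [b3@5:R b4@6:L b1@9:R b2@12:L]
Beat 5 (R): throw ball3 h=9 -> lands@14:L; in-air after throw: [b4@6:L b1@9:R b2@12:L b3@14:L]
Beat 6 (L): throw ball4 h=2 -> lands@8:L; in-air after throw: [b4@8:L b1@9:R b2@12:L b3@14:L]
Beat 7 (R): throw ball5 h=3 -> lands@10:L; in-air after throw: [b4@8:L b1@9:R b5@10:L b2@12:L b3@14:L]
Beat 8 (L): throw ball4 h=9 -> lands@17:R; in-air after throw: [b1@9:R b5@10:L b2@12:L b3@14:L b4@17:R]
Beat 9 (R): throw ball1 h=2 -> lands@11:R; in-air after throw: [b5@10:L b1@11:R b2@12:L b3@14:L b4@17:R]
Beat 10 (L): throw ball5 h=9 -> lands@19:R; in-air after throw: [b1@11:R b2@12:L b3@14:L b4@17:R b5@19:R]
Beat 11 (R): throw ball1 h=2 -> lands@13:R; in-air after throw: [b2@12:L b1@13:R b3@14:L b4@17:R b5@19:R]
Ball 1: thrown@0 h=9 -> first land @9; rethrown@9 h=2 -> second land @11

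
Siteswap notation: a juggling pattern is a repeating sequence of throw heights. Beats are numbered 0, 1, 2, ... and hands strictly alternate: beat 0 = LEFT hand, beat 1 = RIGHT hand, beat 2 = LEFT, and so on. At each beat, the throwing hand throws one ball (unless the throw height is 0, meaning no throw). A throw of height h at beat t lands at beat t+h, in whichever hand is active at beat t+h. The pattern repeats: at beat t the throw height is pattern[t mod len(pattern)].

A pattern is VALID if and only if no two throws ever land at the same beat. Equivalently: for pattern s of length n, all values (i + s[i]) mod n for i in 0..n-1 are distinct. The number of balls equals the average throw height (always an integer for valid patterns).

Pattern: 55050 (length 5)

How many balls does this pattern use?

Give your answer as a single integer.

Pattern = [5, 5, 0, 5, 0], length n = 5
  position 0: throw height = 5, running sum = 5
  position 1: throw height = 5, running sum = 10
  position 2: throw height = 0, running sum = 10
  position 3: throw height = 5, running sum = 15
  position 4: throw height = 0, running sum = 15
Total sum = 15; balls = sum / n = 15 / 5 = 3

Answer: 3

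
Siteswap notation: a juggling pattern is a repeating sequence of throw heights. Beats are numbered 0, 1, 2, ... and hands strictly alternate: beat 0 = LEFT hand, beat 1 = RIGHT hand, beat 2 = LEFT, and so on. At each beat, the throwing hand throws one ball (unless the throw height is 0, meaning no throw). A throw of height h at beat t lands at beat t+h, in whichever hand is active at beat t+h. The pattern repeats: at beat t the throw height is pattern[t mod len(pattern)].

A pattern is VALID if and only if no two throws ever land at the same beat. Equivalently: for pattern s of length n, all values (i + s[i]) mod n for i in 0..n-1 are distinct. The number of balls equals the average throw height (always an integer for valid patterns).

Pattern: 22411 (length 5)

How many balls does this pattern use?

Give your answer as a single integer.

Pattern = [2, 2, 4, 1, 1], length n = 5
  position 0: throw height = 2, running sum = 2
  position 1: throw height = 2, running sum = 4
  position 2: throw height = 4, running sum = 8
  position 3: throw height = 1, running sum = 9
  position 4: throw height = 1, running sum = 10
Total sum = 10; balls = sum / n = 10 / 5 = 2

Answer: 2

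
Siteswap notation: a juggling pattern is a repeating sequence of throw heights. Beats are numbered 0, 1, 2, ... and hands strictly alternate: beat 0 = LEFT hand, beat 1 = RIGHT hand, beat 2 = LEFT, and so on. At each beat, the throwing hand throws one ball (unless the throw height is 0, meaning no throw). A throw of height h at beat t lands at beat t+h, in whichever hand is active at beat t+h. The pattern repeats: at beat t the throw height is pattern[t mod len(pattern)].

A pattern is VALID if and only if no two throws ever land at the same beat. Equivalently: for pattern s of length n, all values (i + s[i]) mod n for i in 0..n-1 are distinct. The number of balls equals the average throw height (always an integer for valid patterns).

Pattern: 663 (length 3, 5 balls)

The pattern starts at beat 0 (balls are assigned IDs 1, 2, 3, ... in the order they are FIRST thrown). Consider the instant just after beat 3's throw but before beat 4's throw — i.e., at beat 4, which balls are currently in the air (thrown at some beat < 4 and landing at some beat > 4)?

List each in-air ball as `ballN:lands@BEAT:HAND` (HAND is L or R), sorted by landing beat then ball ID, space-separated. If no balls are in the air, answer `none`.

Answer: ball3:lands@5:R ball1:lands@6:L ball2:lands@7:R ball4:lands@9:R

Derivation:
Beat 0 (L): throw ball1 h=6 -> lands@6:L; in-air after throw: [b1@6:L]
Beat 1 (R): throw ball2 h=6 -> lands@7:R; in-air after throw: [b1@6:L b2@7:R]
Beat 2 (L): throw ball3 h=3 -> lands@5:R; in-air after throw: [b3@5:R b1@6:L b2@7:R]
Beat 3 (R): throw ball4 h=6 -> lands@9:R; in-air after throw: [b3@5:R b1@6:L b2@7:R b4@9:R]
Beat 4 (L): throw ball5 h=6 -> lands@10:L; in-air after throw: [b3@5:R b1@6:L b2@7:R b4@9:R b5@10:L]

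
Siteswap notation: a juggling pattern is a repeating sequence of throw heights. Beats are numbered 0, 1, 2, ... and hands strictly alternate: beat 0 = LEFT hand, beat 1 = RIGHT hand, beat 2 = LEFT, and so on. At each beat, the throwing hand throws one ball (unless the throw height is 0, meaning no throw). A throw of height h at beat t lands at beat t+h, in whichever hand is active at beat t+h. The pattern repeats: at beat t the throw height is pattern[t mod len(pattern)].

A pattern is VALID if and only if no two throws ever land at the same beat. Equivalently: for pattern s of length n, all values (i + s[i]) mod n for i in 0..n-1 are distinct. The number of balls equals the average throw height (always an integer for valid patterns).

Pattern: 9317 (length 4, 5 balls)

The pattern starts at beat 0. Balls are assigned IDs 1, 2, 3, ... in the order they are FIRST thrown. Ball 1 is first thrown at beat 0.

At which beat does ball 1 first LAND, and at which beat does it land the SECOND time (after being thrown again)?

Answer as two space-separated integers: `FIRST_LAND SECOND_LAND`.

Beat 0 (L): throw ball1 h=9 -> lands@9:R; in-air after throw: [b1@9:R]
Beat 1 (R): throw ball2 h=3 -> lands@4:L; in-air after throw: [b2@4:L b1@9:R]
Beat 2 (L): throw ball3 h=1 -> lands@3:R; in-air after throw: [b3@3:R b2@4:L b1@9:R]
Beat 3 (R): throw ball3 h=7 -> lands@10:L; in-air after throw: [b2@4:L b1@9:R b3@10:L]
Beat 4 (L): throw ball2 h=9 -> lands@13:R; in-air after throw: [b1@9:R b3@10:L b2@13:R]
Beat 5 (R): throw ball4 h=3 -> lands@8:L; in-air after throw: [b4@8:L b1@9:R b3@10:L b2@13:R]
Beat 6 (L): throw ball5 h=1 -> lands@7:R; in-air after throw: [b5@7:R b4@8:L b1@9:R b3@10:L b2@13:R]
Beat 7 (R): throw ball5 h=7 -> lands@14:L; in-air after throw: [b4@8:L b1@9:R b3@10:L b2@13:R b5@14:L]
Beat 8 (L): throw ball4 h=9 -> lands@17:R; in-air after throw: [b1@9:R b3@10:L b2@13:R b5@14:L b4@17:R]
Beat 9 (R): throw ball1 h=3 -> lands@12:L; in-air after throw: [b3@10:L b1@12:L b2@13:R b5@14:L b4@17:R]
Beat 10 (L): throw ball3 h=1 -> lands@11:R; in-air after throw: [b3@11:R b1@12:L b2@13:R b5@14:L b4@17:R]
Beat 11 (R): throw ball3 h=7 -> lands@18:L; in-air after throw: [b1@12:L b2@13:R b5@14:L b4@17:R b3@18:L]
Beat 12 (L): throw ball1 h=9 -> lands@21:R; in-air after throw: [b2@13:R b5@14:L b4@17:R b3@18:L b1@21:R]
Ball 1: thrown@0 h=9 -> first land @9; rethrown@9 h=3 -> second land @12

Answer: 9 12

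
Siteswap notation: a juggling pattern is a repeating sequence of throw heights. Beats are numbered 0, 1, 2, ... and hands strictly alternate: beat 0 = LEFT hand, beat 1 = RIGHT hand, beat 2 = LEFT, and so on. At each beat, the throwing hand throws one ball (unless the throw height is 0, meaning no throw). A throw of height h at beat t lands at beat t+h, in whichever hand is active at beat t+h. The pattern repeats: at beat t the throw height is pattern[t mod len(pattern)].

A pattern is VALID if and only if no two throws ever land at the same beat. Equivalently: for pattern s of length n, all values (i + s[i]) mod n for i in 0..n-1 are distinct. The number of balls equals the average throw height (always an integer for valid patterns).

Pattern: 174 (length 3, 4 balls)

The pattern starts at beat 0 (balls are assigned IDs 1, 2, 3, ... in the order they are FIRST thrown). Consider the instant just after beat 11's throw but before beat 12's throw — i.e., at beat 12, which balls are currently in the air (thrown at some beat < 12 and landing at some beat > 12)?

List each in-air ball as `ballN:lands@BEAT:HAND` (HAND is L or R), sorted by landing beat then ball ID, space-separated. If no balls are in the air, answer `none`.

Answer: ball2:lands@14:L ball3:lands@15:R ball4:lands@17:R

Derivation:
Beat 0 (L): throw ball1 h=1 -> lands@1:R; in-air after throw: [b1@1:R]
Beat 1 (R): throw ball1 h=7 -> lands@8:L; in-air after throw: [b1@8:L]
Beat 2 (L): throw ball2 h=4 -> lands@6:L; in-air after throw: [b2@6:L b1@8:L]
Beat 3 (R): throw ball3 h=1 -> lands@4:L; in-air after throw: [b3@4:L b2@6:L b1@8:L]
Beat 4 (L): throw ball3 h=7 -> lands@11:R; in-air after throw: [b2@6:L b1@8:L b3@11:R]
Beat 5 (R): throw ball4 h=4 -> lands@9:R; in-air after throw: [b2@6:L b1@8:L b4@9:R b3@11:R]
Beat 6 (L): throw ball2 h=1 -> lands@7:R; in-air after throw: [b2@7:R b1@8:L b4@9:R b3@11:R]
Beat 7 (R): throw ball2 h=7 -> lands@14:L; in-air after throw: [b1@8:L b4@9:R b3@11:R b2@14:L]
Beat 8 (L): throw ball1 h=4 -> lands@12:L; in-air after throw: [b4@9:R b3@11:R b1@12:L b2@14:L]
Beat 9 (R): throw ball4 h=1 -> lands@10:L; in-air after throw: [b4@10:L b3@11:R b1@12:L b2@14:L]
Beat 10 (L): throw ball4 h=7 -> lands@17:R; in-air after throw: [b3@11:R b1@12:L b2@14:L b4@17:R]
Beat 11 (R): throw ball3 h=4 -> lands@15:R; in-air after throw: [b1@12:L b2@14:L b3@15:R b4@17:R]
Beat 12 (L): throw ball1 h=1 -> lands@13:R; in-air after throw: [b1@13:R b2@14:L b3@15:R b4@17:R]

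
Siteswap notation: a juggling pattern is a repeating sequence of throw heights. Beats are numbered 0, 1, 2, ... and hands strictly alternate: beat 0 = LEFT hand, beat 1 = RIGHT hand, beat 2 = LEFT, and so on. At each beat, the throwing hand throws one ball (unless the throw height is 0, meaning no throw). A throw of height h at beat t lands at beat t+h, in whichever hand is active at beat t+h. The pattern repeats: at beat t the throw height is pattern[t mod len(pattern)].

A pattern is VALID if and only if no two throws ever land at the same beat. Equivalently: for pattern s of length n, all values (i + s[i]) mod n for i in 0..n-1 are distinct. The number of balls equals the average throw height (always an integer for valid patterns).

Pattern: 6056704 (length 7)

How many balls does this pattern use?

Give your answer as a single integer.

Answer: 4

Derivation:
Pattern = [6, 0, 5, 6, 7, 0, 4], length n = 7
  position 0: throw height = 6, running sum = 6
  position 1: throw height = 0, running sum = 6
  position 2: throw height = 5, running sum = 11
  position 3: throw height = 6, running sum = 17
  position 4: throw height = 7, running sum = 24
  position 5: throw height = 0, running sum = 24
  position 6: throw height = 4, running sum = 28
Total sum = 28; balls = sum / n = 28 / 7 = 4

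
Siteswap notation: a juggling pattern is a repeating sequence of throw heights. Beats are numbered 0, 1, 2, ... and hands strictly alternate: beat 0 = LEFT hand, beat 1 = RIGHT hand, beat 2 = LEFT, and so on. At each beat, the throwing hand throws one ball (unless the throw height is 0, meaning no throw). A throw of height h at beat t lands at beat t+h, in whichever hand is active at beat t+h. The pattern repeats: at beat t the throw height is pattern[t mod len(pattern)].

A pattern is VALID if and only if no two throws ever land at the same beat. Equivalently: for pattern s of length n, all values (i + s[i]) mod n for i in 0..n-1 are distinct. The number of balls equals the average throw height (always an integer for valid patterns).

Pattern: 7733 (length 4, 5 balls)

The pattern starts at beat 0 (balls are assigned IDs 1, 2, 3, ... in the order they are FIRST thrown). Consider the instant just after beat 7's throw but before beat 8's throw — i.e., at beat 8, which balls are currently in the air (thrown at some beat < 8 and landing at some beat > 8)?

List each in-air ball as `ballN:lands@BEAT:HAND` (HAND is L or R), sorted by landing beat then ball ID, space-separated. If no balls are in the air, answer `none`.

Answer: ball4:lands@9:R ball1:lands@10:L ball5:lands@11:R ball3:lands@12:L

Derivation:
Beat 0 (L): throw ball1 h=7 -> lands@7:R; in-air after throw: [b1@7:R]
Beat 1 (R): throw ball2 h=7 -> lands@8:L; in-air after throw: [b1@7:R b2@8:L]
Beat 2 (L): throw ball3 h=3 -> lands@5:R; in-air after throw: [b3@5:R b1@7:R b2@8:L]
Beat 3 (R): throw ball4 h=3 -> lands@6:L; in-air after throw: [b3@5:R b4@6:L b1@7:R b2@8:L]
Beat 4 (L): throw ball5 h=7 -> lands@11:R; in-air after throw: [b3@5:R b4@6:L b1@7:R b2@8:L b5@11:R]
Beat 5 (R): throw ball3 h=7 -> lands@12:L; in-air after throw: [b4@6:L b1@7:R b2@8:L b5@11:R b3@12:L]
Beat 6 (L): throw ball4 h=3 -> lands@9:R; in-air after throw: [b1@7:R b2@8:L b4@9:R b5@11:R b3@12:L]
Beat 7 (R): throw ball1 h=3 -> lands@10:L; in-air after throw: [b2@8:L b4@9:R b1@10:L b5@11:R b3@12:L]
Beat 8 (L): throw ball2 h=7 -> lands@15:R; in-air after throw: [b4@9:R b1@10:L b5@11:R b3@12:L b2@15:R]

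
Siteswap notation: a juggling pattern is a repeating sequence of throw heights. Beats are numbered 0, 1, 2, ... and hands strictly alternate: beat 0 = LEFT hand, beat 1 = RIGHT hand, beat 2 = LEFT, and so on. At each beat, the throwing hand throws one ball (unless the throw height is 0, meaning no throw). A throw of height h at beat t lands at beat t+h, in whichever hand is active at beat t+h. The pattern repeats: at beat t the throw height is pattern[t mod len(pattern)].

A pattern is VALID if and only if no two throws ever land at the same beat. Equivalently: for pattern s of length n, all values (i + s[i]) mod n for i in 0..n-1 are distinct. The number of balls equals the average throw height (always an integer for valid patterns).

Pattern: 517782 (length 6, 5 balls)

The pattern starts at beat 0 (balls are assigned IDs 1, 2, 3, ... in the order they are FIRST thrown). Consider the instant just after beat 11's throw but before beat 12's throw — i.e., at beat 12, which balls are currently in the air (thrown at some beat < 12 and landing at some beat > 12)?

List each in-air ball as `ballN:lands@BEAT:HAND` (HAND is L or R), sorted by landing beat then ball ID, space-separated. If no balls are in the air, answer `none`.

Answer: ball5:lands@13:R ball1:lands@15:R ball2:lands@16:L ball3:lands@18:L

Derivation:
Beat 0 (L): throw ball1 h=5 -> lands@5:R; in-air after throw: [b1@5:R]
Beat 1 (R): throw ball2 h=1 -> lands@2:L; in-air after throw: [b2@2:L b1@5:R]
Beat 2 (L): throw ball2 h=7 -> lands@9:R; in-air after throw: [b1@5:R b2@9:R]
Beat 3 (R): throw ball3 h=7 -> lands@10:L; in-air after throw: [b1@5:R b2@9:R b3@10:L]
Beat 4 (L): throw ball4 h=8 -> lands@12:L; in-air after throw: [b1@5:R b2@9:R b3@10:L b4@12:L]
Beat 5 (R): throw ball1 h=2 -> lands@7:R; in-air after throw: [b1@7:R b2@9:R b3@10:L b4@12:L]
Beat 6 (L): throw ball5 h=5 -> lands@11:R; in-air after throw: [b1@7:R b2@9:R b3@10:L b5@11:R b4@12:L]
Beat 7 (R): throw ball1 h=1 -> lands@8:L; in-air after throw: [b1@8:L b2@9:R b3@10:L b5@11:R b4@12:L]
Beat 8 (L): throw ball1 h=7 -> lands@15:R; in-air after throw: [b2@9:R b3@10:L b5@11:R b4@12:L b1@15:R]
Beat 9 (R): throw ball2 h=7 -> lands@16:L; in-air after throw: [b3@10:L b5@11:R b4@12:L b1@15:R b2@16:L]
Beat 10 (L): throw ball3 h=8 -> lands@18:L; in-air after throw: [b5@11:R b4@12:L b1@15:R b2@16:L b3@18:L]
Beat 11 (R): throw ball5 h=2 -> lands@13:R; in-air after throw: [b4@12:L b5@13:R b1@15:R b2@16:L b3@18:L]
Beat 12 (L): throw ball4 h=5 -> lands@17:R; in-air after throw: [b5@13:R b1@15:R b2@16:L b4@17:R b3@18:L]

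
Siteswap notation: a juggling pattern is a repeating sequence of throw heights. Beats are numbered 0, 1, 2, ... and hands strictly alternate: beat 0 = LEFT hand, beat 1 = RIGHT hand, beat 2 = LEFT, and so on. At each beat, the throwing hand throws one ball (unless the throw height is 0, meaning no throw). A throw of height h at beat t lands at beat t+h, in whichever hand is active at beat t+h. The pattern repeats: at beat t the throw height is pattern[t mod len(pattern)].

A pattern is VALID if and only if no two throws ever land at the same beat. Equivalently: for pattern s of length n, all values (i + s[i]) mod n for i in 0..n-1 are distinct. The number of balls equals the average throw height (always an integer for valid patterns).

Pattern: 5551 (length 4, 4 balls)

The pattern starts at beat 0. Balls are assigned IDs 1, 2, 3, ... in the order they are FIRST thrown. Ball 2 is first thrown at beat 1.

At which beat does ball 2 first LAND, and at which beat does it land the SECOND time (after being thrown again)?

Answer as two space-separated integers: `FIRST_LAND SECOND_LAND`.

Beat 0 (L): throw ball1 h=5 -> lands@5:R; in-air after throw: [b1@5:R]
Beat 1 (R): throw ball2 h=5 -> lands@6:L; in-air after throw: [b1@5:R b2@6:L]
Beat 2 (L): throw ball3 h=5 -> lands@7:R; in-air after throw: [b1@5:R b2@6:L b3@7:R]
Beat 3 (R): throw ball4 h=1 -> lands@4:L; in-air after throw: [b4@4:L b1@5:R b2@6:L b3@7:R]
Beat 4 (L): throw ball4 h=5 -> lands@9:R; in-air after throw: [b1@5:R b2@6:L b3@7:R b4@9:R]
Beat 5 (R): throw ball1 h=5 -> lands@10:L; in-air after throw: [b2@6:L b3@7:R b4@9:R b1@10:L]
Beat 6 (L): throw ball2 h=5 -> lands@11:R; in-air after throw: [b3@7:R b4@9:R b1@10:L b2@11:R]
Beat 7 (R): throw ball3 h=1 -> lands@8:L; in-air after throw: [b3@8:L b4@9:R b1@10:L b2@11:R]
Beat 8 (L): throw ball3 h=5 -> lands@13:R; in-air after throw: [b4@9:R b1@10:L b2@11:R b3@13:R]
Beat 9 (R): throw ball4 h=5 -> lands@14:L; in-air after throw: [b1@10:L b2@11:R b3@13:R b4@14:L]
Beat 10 (L): throw ball1 h=5 -> lands@15:R; in-air after throw: [b2@11:R b3@13:R b4@14:L b1@15:R]
Beat 11 (R): throw ball2 h=1 -> lands@12:L; in-air after throw: [b2@12:L b3@13:R b4@14:L b1@15:R]
Ball 2: thrown@1 h=5 -> first land @6; rethrown@6 h=5 -> second land @11

Answer: 6 11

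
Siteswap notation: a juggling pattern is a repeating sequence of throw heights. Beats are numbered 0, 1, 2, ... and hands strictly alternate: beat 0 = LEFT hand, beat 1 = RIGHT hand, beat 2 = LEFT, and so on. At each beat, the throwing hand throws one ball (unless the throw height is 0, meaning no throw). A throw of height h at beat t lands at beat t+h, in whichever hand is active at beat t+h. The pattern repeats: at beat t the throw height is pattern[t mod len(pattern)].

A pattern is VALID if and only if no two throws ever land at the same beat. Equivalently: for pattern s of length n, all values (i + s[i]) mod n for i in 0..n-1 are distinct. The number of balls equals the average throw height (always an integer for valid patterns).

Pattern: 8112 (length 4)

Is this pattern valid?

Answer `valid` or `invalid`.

i=0: (i + s[i]) mod n = (0 + 8) mod 4 = 0
i=1: (i + s[i]) mod n = (1 + 1) mod 4 = 2
i=2: (i + s[i]) mod n = (2 + 1) mod 4 = 3
i=3: (i + s[i]) mod n = (3 + 2) mod 4 = 1
Residues: [0, 2, 3, 1], distinct: True

Answer: valid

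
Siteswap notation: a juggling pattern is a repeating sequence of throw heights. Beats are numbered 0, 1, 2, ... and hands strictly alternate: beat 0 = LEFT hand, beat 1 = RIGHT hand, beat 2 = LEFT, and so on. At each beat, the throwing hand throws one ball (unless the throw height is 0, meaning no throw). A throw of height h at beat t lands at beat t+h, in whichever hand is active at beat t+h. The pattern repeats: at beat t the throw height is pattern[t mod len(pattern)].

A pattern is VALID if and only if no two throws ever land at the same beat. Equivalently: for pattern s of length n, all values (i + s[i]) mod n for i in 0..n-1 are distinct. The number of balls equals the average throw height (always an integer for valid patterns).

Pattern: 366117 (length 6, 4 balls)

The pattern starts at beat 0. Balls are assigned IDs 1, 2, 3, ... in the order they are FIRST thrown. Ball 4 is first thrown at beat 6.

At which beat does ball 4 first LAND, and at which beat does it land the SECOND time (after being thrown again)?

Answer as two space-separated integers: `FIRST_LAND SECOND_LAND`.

Beat 0 (L): throw ball1 h=3 -> lands@3:R; in-air after throw: [b1@3:R]
Beat 1 (R): throw ball2 h=6 -> lands@7:R; in-air after throw: [b1@3:R b2@7:R]
Beat 2 (L): throw ball3 h=6 -> lands@8:L; in-air after throw: [b1@3:R b2@7:R b3@8:L]
Beat 3 (R): throw ball1 h=1 -> lands@4:L; in-air after throw: [b1@4:L b2@7:R b3@8:L]
Beat 4 (L): throw ball1 h=1 -> lands@5:R; in-air after throw: [b1@5:R b2@7:R b3@8:L]
Beat 5 (R): throw ball1 h=7 -> lands@12:L; in-air after throw: [b2@7:R b3@8:L b1@12:L]
Beat 6 (L): throw ball4 h=3 -> lands@9:R; in-air after throw: [b2@7:R b3@8:L b4@9:R b1@12:L]
Beat 7 (R): throw ball2 h=6 -> lands@13:R; in-air after throw: [b3@8:L b4@9:R b1@12:L b2@13:R]
Beat 8 (L): throw ball3 h=6 -> lands@14:L; in-air after throw: [b4@9:R b1@12:L b2@13:R b3@14:L]
Beat 9 (R): throw ball4 h=1 -> lands@10:L; in-air after throw: [b4@10:L b1@12:L b2@13:R b3@14:L]
Beat 10 (L): throw ball4 h=1 -> lands@11:R; in-air after throw: [b4@11:R b1@12:L b2@13:R b3@14:L]
Ball 4: thrown@6 h=3 -> first land @9; rethrown@9 h=1 -> second land @10

Answer: 9 10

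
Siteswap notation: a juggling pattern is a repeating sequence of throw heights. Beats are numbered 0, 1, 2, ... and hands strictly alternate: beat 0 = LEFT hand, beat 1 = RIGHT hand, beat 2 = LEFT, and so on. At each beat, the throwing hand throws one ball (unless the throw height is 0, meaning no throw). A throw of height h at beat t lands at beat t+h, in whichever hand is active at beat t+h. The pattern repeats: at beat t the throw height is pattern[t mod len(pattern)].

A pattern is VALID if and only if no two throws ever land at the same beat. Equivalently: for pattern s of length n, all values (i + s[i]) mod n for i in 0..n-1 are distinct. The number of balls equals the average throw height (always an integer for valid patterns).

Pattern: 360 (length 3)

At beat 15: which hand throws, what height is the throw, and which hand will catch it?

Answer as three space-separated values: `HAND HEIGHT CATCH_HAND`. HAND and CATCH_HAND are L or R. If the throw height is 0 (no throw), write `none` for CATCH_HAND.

Answer: R 3 L

Derivation:
Beat 15: 15 mod 2 = 1, so hand = R
Throw height = pattern[15 mod 3] = pattern[0] = 3
Lands at beat 15+3=18, 18 mod 2 = 0, so catch hand = L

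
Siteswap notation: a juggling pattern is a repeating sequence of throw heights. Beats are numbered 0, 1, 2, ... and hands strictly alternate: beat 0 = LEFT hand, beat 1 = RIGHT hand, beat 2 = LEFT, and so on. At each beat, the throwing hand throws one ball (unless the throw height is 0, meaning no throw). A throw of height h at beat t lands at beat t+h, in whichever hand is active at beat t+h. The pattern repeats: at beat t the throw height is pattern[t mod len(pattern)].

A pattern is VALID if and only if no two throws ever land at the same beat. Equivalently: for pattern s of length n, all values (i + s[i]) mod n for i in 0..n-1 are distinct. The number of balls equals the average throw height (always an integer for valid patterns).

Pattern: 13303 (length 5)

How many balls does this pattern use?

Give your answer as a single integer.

Pattern = [1, 3, 3, 0, 3], length n = 5
  position 0: throw height = 1, running sum = 1
  position 1: throw height = 3, running sum = 4
  position 2: throw height = 3, running sum = 7
  position 3: throw height = 0, running sum = 7
  position 4: throw height = 3, running sum = 10
Total sum = 10; balls = sum / n = 10 / 5 = 2

Answer: 2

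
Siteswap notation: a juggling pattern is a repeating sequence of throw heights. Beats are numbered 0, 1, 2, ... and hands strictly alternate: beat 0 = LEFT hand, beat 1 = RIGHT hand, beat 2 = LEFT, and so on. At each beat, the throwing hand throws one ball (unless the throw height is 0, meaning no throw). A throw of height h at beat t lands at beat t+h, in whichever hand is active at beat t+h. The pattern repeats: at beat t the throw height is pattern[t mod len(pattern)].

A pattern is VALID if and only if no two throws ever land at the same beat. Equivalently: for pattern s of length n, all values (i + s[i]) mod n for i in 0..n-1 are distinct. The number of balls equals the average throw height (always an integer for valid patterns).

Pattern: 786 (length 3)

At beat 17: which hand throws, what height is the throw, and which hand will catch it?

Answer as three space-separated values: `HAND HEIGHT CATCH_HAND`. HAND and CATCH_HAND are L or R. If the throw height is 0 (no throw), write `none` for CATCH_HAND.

Answer: R 6 R

Derivation:
Beat 17: 17 mod 2 = 1, so hand = R
Throw height = pattern[17 mod 3] = pattern[2] = 6
Lands at beat 17+6=23, 23 mod 2 = 1, so catch hand = R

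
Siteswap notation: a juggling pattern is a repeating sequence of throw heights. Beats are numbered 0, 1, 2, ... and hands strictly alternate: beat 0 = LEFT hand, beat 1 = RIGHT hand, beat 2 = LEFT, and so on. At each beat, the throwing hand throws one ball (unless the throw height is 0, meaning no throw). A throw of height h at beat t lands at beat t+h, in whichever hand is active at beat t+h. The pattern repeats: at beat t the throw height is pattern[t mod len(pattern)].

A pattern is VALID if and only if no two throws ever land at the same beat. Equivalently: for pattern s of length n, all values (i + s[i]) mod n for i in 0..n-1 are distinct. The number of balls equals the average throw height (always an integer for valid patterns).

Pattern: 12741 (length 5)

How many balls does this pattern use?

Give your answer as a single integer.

Answer: 3

Derivation:
Pattern = [1, 2, 7, 4, 1], length n = 5
  position 0: throw height = 1, running sum = 1
  position 1: throw height = 2, running sum = 3
  position 2: throw height = 7, running sum = 10
  position 3: throw height = 4, running sum = 14
  position 4: throw height = 1, running sum = 15
Total sum = 15; balls = sum / n = 15 / 5 = 3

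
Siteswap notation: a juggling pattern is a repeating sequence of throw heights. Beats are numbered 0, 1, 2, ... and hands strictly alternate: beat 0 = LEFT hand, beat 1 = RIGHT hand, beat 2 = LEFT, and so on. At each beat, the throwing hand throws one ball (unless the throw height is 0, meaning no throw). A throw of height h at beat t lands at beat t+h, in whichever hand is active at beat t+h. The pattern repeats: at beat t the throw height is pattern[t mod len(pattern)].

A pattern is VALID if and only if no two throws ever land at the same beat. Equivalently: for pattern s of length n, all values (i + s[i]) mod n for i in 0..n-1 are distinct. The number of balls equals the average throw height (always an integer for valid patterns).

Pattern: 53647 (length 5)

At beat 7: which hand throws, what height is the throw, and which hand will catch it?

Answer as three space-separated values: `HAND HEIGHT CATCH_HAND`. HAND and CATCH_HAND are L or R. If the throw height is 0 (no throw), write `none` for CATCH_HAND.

Beat 7: 7 mod 2 = 1, so hand = R
Throw height = pattern[7 mod 5] = pattern[2] = 6
Lands at beat 7+6=13, 13 mod 2 = 1, so catch hand = R

Answer: R 6 R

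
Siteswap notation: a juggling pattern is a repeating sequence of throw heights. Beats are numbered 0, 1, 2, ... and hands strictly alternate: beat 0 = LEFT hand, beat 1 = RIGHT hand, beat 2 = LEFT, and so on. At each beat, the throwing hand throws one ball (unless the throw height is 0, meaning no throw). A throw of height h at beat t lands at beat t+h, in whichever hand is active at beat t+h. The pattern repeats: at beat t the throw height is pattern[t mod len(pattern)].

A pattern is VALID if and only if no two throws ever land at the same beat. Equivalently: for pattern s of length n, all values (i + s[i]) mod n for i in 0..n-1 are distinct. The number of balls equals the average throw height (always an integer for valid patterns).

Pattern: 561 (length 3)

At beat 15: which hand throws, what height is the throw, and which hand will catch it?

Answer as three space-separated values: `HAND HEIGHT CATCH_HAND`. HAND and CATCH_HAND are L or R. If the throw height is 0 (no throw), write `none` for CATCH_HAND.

Beat 15: 15 mod 2 = 1, so hand = R
Throw height = pattern[15 mod 3] = pattern[0] = 5
Lands at beat 15+5=20, 20 mod 2 = 0, so catch hand = L

Answer: R 5 L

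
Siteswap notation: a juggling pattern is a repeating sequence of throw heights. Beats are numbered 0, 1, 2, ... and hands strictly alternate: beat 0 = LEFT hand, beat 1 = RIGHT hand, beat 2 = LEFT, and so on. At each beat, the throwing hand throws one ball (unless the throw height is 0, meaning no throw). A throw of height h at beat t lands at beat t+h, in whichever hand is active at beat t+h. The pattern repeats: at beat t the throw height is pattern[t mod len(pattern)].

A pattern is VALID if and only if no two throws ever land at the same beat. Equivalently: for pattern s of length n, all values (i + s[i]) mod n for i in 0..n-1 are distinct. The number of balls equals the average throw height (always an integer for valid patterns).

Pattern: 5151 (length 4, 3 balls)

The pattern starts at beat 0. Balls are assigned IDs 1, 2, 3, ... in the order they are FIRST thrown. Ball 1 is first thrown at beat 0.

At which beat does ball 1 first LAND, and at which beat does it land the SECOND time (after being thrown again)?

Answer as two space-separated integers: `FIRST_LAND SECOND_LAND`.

Answer: 5 6

Derivation:
Beat 0 (L): throw ball1 h=5 -> lands@5:R; in-air after throw: [b1@5:R]
Beat 1 (R): throw ball2 h=1 -> lands@2:L; in-air after throw: [b2@2:L b1@5:R]
Beat 2 (L): throw ball2 h=5 -> lands@7:R; in-air after throw: [b1@5:R b2@7:R]
Beat 3 (R): throw ball3 h=1 -> lands@4:L; in-air after throw: [b3@4:L b1@5:R b2@7:R]
Beat 4 (L): throw ball3 h=5 -> lands@9:R; in-air after throw: [b1@5:R b2@7:R b3@9:R]
Beat 5 (R): throw ball1 h=1 -> lands@6:L; in-air after throw: [b1@6:L b2@7:R b3@9:R]
Beat 6 (L): throw ball1 h=5 -> lands@11:R; in-air after throw: [b2@7:R b3@9:R b1@11:R]
Ball 1: thrown@0 h=5 -> first land @5; rethrown@5 h=1 -> second land @6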